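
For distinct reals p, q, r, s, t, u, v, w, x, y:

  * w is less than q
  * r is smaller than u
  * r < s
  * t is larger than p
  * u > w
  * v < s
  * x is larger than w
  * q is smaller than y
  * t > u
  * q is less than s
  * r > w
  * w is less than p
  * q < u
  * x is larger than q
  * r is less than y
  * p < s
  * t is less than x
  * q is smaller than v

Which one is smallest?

Chaining upward from w: directly above it, r, q, p, u, x; then y, v, s, t.
That covers every other element, and nothing is given below w, so w is the smallest.

w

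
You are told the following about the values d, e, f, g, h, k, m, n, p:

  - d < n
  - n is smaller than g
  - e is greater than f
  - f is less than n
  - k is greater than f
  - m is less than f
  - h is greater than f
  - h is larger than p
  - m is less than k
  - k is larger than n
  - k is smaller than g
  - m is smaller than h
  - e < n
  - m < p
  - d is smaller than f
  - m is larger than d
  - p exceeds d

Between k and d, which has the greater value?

k

d < m and m < f give d < f.
Then f < e extends the chain to e.
Then e < n extends the chain to n.
Then n < k extends the chain to k.
So d < k; k is the larger of the two.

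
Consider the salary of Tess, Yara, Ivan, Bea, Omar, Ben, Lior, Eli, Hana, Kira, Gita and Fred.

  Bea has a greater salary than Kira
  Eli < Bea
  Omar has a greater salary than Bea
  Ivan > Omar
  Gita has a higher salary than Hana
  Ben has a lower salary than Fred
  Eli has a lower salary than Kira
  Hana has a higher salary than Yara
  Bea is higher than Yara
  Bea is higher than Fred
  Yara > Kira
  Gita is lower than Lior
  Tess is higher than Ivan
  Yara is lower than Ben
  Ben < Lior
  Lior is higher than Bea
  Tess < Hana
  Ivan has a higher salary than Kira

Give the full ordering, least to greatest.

Eli < Kira < Yara < Ben < Fred < Bea < Omar < Ivan < Tess < Hana < Gita < Lior

Nothing is placed below Eli, so it is least; from there Eli < Kira; Kira < Yara; Yara < Ben; Ben < Fred; Fred < Bea; Bea < Omar; Omar < Ivan; Ivan < Tess; Tess < Hana; Hana < Gita; Gita < Lior, each given directly.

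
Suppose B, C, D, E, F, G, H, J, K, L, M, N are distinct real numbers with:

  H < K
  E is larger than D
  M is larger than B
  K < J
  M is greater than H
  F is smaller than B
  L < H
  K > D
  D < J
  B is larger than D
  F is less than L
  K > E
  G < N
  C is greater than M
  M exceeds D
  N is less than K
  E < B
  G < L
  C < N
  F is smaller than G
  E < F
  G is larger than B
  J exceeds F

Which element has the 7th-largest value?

Piecing the relations together gives one ordering: D < E < F < B < G < L < H < M < C < N < K < J.
The 7th largest is L.

L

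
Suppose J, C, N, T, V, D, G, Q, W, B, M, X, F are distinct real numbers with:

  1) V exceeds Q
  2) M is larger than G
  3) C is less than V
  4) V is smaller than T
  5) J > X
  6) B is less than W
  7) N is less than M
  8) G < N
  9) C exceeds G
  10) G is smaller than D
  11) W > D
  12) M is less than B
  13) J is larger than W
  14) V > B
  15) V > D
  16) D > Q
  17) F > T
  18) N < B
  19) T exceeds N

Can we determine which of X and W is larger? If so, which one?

Following every chain through X: above X we get J.
W is not reached, and no chain runs the other way from W to X.
So the given relations leave the order of X and W undetermined.

undetermined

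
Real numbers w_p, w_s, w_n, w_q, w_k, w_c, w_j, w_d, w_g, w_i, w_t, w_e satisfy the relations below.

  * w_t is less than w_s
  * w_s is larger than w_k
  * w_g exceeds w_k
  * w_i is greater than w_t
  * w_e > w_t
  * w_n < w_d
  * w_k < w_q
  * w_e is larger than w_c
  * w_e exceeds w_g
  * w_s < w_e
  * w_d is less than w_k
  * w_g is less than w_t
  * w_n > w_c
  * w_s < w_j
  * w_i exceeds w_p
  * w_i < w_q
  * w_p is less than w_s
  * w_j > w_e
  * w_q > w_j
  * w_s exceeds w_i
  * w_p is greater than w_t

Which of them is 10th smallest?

w_e

Piecing the relations together gives one ordering: w_c < w_n < w_d < w_k < w_g < w_t < w_p < w_i < w_s < w_e < w_j < w_q.
The 10th smallest is w_e.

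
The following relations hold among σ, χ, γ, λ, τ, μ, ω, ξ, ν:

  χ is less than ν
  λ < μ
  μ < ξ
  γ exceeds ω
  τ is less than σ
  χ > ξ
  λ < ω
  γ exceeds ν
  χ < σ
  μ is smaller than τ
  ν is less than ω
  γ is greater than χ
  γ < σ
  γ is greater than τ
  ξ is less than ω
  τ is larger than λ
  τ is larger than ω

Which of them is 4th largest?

Piecing the relations together gives one ordering: λ < μ < ξ < χ < ν < ω < τ < γ < σ.
The 4th largest is ω.

ω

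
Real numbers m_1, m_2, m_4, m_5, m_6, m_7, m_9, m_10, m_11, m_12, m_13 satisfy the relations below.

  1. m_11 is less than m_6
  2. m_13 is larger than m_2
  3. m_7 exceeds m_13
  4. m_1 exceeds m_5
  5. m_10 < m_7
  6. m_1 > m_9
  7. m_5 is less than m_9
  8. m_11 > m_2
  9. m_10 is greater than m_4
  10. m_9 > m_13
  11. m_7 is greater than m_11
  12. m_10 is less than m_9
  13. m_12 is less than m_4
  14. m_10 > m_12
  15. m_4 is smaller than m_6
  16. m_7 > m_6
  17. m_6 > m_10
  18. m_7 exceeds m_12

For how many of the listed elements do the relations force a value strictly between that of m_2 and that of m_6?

Chaining upward from m_2 reaches: m_11, m_13, m_9, m_7, m_1.
Chaining downward from m_6 reaches: m_12, m_11, m_4, m_10.
Strictly between m_2 and m_6 are those in both lists: m_11 — 1 element.

1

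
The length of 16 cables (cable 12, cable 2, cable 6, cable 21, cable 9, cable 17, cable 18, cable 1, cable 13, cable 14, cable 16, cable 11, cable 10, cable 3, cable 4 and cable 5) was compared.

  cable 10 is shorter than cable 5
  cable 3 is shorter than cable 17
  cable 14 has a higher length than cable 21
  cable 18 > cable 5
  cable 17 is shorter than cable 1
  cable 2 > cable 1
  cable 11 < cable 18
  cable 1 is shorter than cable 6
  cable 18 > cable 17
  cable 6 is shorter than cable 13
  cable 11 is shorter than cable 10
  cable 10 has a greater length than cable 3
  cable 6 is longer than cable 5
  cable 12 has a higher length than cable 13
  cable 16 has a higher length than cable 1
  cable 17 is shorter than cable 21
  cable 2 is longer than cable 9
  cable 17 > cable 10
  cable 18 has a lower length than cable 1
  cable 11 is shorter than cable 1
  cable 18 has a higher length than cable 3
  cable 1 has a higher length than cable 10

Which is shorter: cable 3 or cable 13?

cable 3

cable 3 < cable 10 < cable 17 < cable 18 < cable 1 < cable 6 < cable 13, by transitivity through cable 10, cable 17, cable 18, cable 1, cable 6.
So cable 3 < cable 13; cable 3 is the shorter of the two.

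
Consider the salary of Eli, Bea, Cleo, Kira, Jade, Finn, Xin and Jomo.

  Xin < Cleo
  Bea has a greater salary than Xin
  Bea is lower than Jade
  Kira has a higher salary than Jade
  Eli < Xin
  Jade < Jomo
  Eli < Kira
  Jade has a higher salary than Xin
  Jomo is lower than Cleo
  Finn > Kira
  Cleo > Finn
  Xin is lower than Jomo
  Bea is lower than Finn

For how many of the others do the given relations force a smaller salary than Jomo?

4

Directly below Jomo: Xin, Jade.
One step further: Eli, Bea (4 so far).
Nothing else is reachable below Jomo; 4 in all.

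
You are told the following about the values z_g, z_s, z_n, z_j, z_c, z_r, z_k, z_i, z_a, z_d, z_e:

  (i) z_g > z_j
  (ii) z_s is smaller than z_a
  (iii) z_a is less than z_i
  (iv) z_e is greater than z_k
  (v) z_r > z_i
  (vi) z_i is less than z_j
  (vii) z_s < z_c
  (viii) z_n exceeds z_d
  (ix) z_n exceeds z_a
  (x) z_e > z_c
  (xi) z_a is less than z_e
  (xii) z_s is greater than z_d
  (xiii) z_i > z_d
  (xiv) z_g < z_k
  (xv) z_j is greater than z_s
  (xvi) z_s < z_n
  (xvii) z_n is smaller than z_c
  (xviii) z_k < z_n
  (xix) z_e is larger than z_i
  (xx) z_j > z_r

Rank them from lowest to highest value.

z_d < z_s < z_a < z_i < z_r < z_j < z_g < z_k < z_n < z_c < z_e

The consecutive links are each given: z_d < z_s; z_s < z_a; z_a < z_i; z_i < z_r; z_r < z_j; z_j < z_g; z_g < z_k; z_k < z_n; z_n < z_c; z_c < z_e.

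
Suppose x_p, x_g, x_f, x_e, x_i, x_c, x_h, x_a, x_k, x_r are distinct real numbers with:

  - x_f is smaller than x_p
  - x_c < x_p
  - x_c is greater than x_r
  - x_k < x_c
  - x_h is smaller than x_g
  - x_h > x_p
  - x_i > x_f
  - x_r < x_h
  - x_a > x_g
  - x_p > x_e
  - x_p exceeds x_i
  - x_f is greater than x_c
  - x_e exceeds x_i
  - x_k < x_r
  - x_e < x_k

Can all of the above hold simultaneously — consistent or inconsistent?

Chaining the given relations yields x_k < x_r < x_c < x_f < x_i < x_e, so x_k < x_e. But one relation states x_e < x_k. These cannot both hold.

inconsistent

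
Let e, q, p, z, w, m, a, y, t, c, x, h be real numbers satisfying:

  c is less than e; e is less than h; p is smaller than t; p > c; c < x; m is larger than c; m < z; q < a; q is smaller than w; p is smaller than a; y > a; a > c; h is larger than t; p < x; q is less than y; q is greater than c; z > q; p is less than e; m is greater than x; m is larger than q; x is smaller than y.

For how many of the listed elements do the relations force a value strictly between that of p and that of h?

The relations place p below h. An element lies strictly between them when it is forced above p and also forced below h.
Above p: {x, a, m, y, z, e, t}. Below h: {c, e, t}.
Intersection: {e, t} — 2.

2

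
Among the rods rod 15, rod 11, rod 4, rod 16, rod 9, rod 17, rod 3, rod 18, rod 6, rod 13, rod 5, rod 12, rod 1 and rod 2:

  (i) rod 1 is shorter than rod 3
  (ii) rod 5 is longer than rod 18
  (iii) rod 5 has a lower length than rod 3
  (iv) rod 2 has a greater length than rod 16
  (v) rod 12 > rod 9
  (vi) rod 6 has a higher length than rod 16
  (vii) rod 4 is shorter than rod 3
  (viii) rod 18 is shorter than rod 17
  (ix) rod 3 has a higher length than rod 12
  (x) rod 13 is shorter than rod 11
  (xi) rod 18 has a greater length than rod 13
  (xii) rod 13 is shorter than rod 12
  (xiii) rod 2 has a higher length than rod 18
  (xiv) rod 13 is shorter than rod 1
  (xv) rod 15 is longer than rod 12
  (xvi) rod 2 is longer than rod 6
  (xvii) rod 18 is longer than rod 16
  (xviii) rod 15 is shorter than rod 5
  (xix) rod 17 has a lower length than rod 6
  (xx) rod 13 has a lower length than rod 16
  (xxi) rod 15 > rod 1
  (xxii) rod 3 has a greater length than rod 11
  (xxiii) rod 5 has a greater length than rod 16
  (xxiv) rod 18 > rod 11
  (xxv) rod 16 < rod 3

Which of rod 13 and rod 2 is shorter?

rod 13

Link the given pairs in sequence: rod 13 < rod 16; rod 16 < rod 18; rod 18 < rod 17; rod 17 < rod 6; rod 6 < rod 2.
Together: rod 13 < rod 16 < rod 18 < rod 17 < rod 6 < rod 2.
So rod 13 < rod 2; rod 13 is the shorter of the two.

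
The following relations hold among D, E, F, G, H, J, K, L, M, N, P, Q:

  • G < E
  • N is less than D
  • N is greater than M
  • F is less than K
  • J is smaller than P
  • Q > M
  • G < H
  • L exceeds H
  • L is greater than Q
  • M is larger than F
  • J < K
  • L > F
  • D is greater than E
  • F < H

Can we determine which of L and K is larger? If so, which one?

undetermined

Following every chain through L: below L we get F, M, Q, G, H.
K is not reached, and no chain runs the other way from K to L.
So the given relations leave the order of L and K undetermined.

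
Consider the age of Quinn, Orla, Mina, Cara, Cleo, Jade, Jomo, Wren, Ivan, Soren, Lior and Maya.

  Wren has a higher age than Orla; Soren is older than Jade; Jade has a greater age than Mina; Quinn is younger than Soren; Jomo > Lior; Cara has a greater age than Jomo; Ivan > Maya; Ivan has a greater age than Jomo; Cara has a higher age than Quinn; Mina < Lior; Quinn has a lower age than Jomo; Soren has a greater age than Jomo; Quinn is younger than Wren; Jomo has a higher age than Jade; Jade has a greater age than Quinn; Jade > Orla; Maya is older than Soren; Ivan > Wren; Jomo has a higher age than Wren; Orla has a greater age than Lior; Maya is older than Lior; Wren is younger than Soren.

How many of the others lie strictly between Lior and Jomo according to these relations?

The relations place Lior below Jomo. An element lies strictly between them when it is forced above Lior and also forced below Jomo.
Above Lior: {Orla, Wren, Jade, Soren, Maya, Cara, Ivan}. Below Jomo: {Quinn, Mina, Orla, Wren, Jade}.
Intersection: {Orla, Wren, Jade} — 3.

3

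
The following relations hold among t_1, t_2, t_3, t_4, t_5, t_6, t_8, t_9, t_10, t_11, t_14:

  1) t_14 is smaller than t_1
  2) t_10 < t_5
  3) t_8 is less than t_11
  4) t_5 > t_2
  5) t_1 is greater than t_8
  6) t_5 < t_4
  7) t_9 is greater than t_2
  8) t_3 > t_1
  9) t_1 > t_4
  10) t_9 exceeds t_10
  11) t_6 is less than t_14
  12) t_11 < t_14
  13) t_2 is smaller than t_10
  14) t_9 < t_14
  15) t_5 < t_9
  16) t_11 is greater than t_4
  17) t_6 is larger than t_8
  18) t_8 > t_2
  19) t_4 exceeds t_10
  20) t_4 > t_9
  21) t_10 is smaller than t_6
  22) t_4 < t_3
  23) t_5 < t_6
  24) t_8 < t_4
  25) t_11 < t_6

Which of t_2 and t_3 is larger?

t_2 < t_10 and t_10 < t_5 give t_2 < t_5.
With t_5 < t_9: t_2 < t_10 < t_5 < t_9.
Then t_9 < t_4 extends the chain to t_4.
Then t_4 < t_11 extends the chain to t_11.
Then t_11 < t_6 extends the chain to t_6.
With t_6 < t_14: t_2 < t_10 < t_5 < t_9 < t_4 < t_11 < t_6 < t_14.
Then t_14 < t_1 extends the chain to t_1.
Then t_1 < t_3 extends the chain to t_3.
So t_2 < t_3; t_3 is the larger of the two.

t_3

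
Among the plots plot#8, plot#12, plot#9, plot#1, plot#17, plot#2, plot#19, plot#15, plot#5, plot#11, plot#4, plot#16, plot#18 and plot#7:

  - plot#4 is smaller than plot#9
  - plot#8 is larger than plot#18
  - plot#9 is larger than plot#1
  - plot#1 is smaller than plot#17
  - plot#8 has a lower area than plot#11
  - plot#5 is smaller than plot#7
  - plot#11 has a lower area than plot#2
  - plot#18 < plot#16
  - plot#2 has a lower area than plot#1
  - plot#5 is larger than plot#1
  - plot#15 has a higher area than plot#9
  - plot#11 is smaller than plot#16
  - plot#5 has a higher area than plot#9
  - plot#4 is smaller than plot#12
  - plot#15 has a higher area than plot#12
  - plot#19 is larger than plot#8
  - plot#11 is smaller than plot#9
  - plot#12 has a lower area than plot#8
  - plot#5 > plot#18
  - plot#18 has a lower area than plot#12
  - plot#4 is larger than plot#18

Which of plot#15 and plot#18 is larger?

plot#15

plot#18 < plot#4 and plot#4 < plot#12 give plot#18 < plot#12.
Then plot#12 < plot#8 extends the chain to plot#8.
With plot#8 < plot#11: plot#18 < plot#4 < plot#12 < plot#8 < plot#11.
Then plot#11 < plot#2 extends the chain to plot#2.
With plot#2 < plot#1: plot#18 < plot#4 < plot#12 < plot#8 < plot#11 < plot#2 < plot#1.
Then plot#1 < plot#9 extends the chain to plot#9.
With plot#9 < plot#15: plot#18 < plot#4 < plot#12 < plot#8 < plot#11 < plot#2 < plot#1 < plot#9 < plot#15.
So plot#18 < plot#15; plot#15 is the larger of the two.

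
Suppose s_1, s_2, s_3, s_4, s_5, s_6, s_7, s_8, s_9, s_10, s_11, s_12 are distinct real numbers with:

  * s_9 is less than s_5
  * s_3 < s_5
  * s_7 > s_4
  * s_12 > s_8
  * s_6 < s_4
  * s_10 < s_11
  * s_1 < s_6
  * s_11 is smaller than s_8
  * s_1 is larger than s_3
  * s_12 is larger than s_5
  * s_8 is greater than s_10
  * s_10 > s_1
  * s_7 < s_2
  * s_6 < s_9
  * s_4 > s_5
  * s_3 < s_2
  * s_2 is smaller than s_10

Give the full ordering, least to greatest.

Nothing is placed below s_3, so it is least; from there s_3 < s_1; s_1 < s_6; s_6 < s_9; s_9 < s_5; s_5 < s_4; s_4 < s_7; s_7 < s_2; s_2 < s_10; s_10 < s_11; s_11 < s_8; s_8 < s_12, each given directly.

s_3 < s_1 < s_6 < s_9 < s_5 < s_4 < s_7 < s_2 < s_10 < s_11 < s_8 < s_12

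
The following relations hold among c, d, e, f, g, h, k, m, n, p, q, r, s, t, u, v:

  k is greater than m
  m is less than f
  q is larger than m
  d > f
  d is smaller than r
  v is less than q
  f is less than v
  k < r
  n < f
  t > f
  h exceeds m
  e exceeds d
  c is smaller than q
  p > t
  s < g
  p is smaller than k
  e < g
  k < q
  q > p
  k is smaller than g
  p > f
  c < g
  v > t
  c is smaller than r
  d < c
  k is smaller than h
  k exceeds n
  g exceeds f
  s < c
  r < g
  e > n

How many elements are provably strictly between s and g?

2

The relations place s below g. An element lies strictly between them when it is forced above s and also forced below g.
Above s: {c, r, q}. Below g: {m, n, f, d, t, p, k, c, e, r}.
Intersection: {c, r} — 2.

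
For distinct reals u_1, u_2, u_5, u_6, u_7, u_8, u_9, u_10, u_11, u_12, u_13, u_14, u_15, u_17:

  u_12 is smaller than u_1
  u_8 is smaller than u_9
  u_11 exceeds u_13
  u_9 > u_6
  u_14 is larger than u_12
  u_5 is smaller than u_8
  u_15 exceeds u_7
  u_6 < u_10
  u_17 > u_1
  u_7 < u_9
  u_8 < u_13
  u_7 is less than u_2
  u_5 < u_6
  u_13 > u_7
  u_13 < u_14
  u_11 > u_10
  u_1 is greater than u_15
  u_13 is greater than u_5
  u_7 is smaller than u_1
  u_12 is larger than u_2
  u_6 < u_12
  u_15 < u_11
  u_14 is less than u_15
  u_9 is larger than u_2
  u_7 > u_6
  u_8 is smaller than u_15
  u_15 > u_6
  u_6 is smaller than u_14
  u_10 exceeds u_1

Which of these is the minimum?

u_5

Chaining upward from u_5: directly above it, u_8, u_6, u_13; then u_7, u_12, u_14, u_15, u_9, u_10, u_11; then u_2, u_1; then u_17.
That covers every other element, and nothing is given below u_5, so u_5 is the minimum.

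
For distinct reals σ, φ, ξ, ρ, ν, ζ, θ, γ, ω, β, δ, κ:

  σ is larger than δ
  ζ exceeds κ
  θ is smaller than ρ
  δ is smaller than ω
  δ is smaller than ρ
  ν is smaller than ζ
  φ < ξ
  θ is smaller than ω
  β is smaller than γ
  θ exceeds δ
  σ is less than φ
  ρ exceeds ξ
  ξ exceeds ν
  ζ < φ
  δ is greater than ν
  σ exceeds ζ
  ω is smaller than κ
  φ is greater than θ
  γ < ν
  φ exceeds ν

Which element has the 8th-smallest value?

Chaining the given pairs: β < γ < ν < δ < θ < ω < κ < ζ < σ < φ < ξ < ρ.
The 8th smallest is ζ.

ζ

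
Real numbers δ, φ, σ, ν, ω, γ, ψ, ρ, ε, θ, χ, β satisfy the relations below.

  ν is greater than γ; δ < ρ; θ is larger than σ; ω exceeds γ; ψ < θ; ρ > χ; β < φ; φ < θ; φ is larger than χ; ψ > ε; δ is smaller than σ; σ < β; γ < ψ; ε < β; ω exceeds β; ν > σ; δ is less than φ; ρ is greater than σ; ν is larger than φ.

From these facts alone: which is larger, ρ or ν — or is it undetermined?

Following every chain through ν: below ν we get γ, δ, ε, σ, β, χ, φ.
ρ is not reached, and no chain runs the other way from ρ to ν.
So the given relations leave the order of ν and ρ undetermined.

undetermined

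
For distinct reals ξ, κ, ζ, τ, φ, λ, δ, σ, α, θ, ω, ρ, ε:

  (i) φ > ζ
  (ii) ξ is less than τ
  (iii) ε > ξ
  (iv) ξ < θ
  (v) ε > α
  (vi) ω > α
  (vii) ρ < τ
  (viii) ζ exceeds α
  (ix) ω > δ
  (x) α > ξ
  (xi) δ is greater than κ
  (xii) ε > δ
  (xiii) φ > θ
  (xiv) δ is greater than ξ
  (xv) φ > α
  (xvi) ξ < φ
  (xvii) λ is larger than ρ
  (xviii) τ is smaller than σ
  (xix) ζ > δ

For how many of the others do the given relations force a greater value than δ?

4

From δ the given relations immediately reach ζ, ω, ε.
From those, φ — 4 in total.
No other element is forced above δ by the given relations, so the count is 4.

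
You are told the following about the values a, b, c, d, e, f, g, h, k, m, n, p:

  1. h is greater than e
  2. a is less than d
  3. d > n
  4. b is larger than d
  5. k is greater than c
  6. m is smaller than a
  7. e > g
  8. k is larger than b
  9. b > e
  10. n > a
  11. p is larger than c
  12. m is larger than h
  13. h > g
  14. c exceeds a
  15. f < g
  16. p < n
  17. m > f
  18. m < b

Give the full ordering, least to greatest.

Each adjacent pair is fixed by a given relation: f < g; g < e; e < h; h < m; m < a; a < c; c < p; p < n; n < d; d < b; b < k. Chaining them end to end gives the full order.

f < g < e < h < m < a < c < p < n < d < b < k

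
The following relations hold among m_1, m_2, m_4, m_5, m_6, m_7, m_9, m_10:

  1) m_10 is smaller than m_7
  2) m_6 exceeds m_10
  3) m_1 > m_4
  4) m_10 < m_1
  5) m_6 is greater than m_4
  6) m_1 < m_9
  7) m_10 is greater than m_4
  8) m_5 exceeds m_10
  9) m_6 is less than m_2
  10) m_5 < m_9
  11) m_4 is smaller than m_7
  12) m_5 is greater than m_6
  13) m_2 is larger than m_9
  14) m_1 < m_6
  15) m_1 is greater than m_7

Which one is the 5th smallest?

m_6

The consecutive relations fix a unique order: m_4 < m_10 < m_7 < m_1 < m_6 < m_5 < m_9 < m_2.
The 5th smallest is m_6.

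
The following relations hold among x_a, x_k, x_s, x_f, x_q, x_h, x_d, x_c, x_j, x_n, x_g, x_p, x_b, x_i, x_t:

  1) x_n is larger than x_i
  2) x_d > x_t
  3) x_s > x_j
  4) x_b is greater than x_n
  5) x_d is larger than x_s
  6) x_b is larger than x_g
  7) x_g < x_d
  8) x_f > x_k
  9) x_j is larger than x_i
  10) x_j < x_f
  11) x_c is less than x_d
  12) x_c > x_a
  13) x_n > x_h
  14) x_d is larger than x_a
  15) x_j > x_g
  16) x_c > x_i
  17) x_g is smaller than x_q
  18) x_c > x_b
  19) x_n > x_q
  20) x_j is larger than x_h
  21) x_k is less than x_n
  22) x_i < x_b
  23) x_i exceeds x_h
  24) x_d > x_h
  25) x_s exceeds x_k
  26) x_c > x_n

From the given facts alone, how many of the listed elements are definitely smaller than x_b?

The elements the relations force below x_b are x_g, x_h, x_i, x_q, x_k, x_n — no chain reaches any other.
That is 6.

6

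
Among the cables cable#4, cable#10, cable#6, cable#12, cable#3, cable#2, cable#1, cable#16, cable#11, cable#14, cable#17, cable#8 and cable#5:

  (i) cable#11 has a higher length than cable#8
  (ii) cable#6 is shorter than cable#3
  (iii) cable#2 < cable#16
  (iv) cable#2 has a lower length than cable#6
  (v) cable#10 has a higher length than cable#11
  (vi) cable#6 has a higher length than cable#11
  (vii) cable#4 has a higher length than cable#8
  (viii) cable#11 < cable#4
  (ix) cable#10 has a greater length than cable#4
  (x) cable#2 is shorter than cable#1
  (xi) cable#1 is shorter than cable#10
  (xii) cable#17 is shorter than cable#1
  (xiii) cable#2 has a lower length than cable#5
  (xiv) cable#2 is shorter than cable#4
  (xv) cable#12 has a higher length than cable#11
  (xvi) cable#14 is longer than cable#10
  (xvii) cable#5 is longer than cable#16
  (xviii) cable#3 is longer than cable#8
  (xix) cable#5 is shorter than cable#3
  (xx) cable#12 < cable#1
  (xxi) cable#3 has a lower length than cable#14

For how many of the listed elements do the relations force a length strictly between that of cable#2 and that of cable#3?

3

The relations place cable#2 below cable#3. An element lies strictly between them when it is forced above cable#2 and also forced below cable#3.
Above cable#2: {cable#6, cable#16, cable#5, cable#1, cable#4, cable#10, cable#14}. Below cable#3: {cable#8, cable#11, cable#6, cable#16, cable#5}.
Intersection: {cable#6, cable#16, cable#5} — 3.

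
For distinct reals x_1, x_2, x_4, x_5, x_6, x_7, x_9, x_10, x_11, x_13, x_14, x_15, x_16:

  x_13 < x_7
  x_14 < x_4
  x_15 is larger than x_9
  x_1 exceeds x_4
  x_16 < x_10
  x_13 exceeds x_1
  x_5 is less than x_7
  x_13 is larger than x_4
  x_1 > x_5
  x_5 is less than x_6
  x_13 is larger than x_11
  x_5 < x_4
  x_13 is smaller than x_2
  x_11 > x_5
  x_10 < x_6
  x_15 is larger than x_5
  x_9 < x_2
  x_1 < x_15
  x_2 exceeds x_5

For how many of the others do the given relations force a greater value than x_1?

From x_1 the given relations immediately reach x_15, x_13.
From those, x_7, x_2 — 4 in total.
No other element is forced above x_1 by the given relations, so the count is 4.

4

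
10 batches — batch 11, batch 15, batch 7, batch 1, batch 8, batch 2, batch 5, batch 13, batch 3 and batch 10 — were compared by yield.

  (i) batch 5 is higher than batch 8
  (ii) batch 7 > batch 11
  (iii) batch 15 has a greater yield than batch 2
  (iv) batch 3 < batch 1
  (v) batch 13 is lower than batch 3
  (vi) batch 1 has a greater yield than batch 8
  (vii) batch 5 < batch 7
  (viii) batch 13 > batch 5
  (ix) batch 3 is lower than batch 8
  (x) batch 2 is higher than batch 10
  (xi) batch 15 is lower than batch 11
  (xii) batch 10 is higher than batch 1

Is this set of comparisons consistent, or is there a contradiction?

We have batch 3 < batch 8 stated directly, yet also batch 8 < batch 5 < batch 13 < batch 3 by chaining the others — so batch 8 < batch 3. Contradiction.

inconsistent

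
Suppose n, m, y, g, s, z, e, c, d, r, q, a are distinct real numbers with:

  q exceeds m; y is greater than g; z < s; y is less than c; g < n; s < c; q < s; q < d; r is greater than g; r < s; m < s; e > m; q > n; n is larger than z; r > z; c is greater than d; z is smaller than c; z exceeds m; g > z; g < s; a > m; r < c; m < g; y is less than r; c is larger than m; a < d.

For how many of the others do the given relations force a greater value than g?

The elements the relations force above g are y, n, q, d, r, s, c — no chain reaches any other.
That is 7.

7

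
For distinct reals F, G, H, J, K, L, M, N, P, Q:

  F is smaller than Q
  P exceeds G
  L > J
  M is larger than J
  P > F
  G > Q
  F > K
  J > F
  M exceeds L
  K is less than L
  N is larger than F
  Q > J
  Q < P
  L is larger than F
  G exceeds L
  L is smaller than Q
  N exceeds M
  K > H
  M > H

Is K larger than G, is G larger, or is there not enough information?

Link the given pairs in sequence: K < F; F < J; J < L; L < Q; Q < G.
Together: K < F < J < L < Q < G.
So G is larger.

G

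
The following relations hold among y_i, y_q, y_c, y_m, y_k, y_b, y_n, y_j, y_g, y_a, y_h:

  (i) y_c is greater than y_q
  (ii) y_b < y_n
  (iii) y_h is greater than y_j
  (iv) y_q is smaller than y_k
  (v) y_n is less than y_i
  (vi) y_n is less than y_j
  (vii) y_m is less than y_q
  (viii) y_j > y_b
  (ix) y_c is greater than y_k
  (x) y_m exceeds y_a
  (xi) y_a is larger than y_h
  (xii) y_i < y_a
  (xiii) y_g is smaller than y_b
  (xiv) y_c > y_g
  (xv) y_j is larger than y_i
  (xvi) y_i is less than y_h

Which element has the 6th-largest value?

Chaining the given pairs: y_g < y_b < y_n < y_i < y_j < y_h < y_a < y_m < y_q < y_k < y_c.
The 6th largest is y_h.

y_h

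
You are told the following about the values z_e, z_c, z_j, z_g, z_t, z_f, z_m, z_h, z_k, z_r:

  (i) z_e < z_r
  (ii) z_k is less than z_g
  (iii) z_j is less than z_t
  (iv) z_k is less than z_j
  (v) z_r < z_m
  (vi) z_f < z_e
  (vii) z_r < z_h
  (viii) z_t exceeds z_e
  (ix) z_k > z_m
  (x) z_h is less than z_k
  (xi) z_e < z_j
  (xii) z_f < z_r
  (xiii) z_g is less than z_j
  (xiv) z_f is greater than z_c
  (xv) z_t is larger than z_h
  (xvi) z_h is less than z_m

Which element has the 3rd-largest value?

Chaining the given pairs: z_c < z_f < z_e < z_r < z_h < z_m < z_k < z_g < z_j < z_t.
The 3rd largest is z_g.

z_g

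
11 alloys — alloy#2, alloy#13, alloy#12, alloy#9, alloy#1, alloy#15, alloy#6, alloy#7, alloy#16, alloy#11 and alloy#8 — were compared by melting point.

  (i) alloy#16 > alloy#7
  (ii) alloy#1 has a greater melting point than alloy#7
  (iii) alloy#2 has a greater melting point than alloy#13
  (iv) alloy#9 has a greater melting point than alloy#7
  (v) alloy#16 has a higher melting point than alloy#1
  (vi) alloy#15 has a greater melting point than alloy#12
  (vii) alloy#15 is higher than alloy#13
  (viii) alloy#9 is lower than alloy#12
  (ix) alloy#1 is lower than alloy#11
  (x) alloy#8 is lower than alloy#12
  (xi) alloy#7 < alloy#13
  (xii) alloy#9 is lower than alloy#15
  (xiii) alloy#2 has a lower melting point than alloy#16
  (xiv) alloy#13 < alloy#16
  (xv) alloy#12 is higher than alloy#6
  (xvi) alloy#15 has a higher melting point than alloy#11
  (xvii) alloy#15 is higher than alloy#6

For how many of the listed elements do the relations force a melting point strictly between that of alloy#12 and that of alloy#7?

1

The relations place alloy#7 below alloy#12. An element lies strictly between them when it is forced above alloy#7 and also forced below alloy#12.
Above alloy#7: {alloy#1, alloy#13, alloy#9, alloy#2, alloy#11, alloy#16, alloy#15}. Below alloy#12: {alloy#9, alloy#6, alloy#8}.
Intersection: {alloy#9} — 1.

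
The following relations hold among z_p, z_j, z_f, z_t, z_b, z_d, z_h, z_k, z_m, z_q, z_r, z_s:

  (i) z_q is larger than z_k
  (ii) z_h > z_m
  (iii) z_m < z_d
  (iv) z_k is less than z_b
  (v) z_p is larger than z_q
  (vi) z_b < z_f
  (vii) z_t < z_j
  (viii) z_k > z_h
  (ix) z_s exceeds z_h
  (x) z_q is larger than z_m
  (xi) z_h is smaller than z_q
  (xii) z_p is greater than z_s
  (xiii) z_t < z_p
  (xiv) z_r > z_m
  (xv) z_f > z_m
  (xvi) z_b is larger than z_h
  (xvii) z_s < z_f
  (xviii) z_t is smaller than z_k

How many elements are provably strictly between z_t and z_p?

Chaining upward from z_t reaches: z_j, z_k, z_b, z_q, z_f.
Chaining downward from z_p reaches: z_m, z_h, z_k, z_q, z_s.
Strictly between z_t and z_p are those in both lists: z_k, z_q — 2 elements.

2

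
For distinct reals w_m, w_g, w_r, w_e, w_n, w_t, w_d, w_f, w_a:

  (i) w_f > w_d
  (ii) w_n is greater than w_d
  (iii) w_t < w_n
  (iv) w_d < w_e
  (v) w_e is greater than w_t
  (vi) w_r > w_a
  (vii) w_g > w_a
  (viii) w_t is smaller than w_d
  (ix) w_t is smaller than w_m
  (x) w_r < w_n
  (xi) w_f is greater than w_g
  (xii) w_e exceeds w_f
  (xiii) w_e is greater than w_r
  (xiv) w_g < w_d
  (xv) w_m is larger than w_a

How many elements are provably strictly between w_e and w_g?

Chaining upward from w_g reaches: w_d, w_f, w_n.
Chaining downward from w_e reaches: w_a, w_t, w_d, w_r, w_f.
Strictly between w_g and w_e are those in both lists: w_d, w_f — 2 elements.

2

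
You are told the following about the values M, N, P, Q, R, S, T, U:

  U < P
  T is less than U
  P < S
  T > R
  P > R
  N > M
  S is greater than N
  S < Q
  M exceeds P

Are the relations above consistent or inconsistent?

consistent

The single ordering R < T < U < P < M < N < S < Q satisfies every listed relation, so no contradiction arises.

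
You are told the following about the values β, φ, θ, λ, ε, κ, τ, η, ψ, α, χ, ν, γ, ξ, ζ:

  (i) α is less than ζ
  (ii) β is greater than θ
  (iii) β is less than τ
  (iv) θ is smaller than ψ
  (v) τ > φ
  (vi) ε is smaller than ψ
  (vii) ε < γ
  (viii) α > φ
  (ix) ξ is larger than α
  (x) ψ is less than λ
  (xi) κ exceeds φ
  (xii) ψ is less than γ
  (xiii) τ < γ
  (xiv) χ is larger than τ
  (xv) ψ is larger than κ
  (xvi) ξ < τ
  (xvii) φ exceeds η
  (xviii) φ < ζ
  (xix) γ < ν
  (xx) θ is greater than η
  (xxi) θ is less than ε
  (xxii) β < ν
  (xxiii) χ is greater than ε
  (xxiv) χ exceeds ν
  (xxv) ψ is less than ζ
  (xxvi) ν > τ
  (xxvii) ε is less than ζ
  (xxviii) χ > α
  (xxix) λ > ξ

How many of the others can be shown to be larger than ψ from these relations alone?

Directly above ψ: γ, ζ, λ.
One step further: ν (4 so far).
One step further: χ (5 so far).
Nothing else is reachable above ψ; 5 in all.

5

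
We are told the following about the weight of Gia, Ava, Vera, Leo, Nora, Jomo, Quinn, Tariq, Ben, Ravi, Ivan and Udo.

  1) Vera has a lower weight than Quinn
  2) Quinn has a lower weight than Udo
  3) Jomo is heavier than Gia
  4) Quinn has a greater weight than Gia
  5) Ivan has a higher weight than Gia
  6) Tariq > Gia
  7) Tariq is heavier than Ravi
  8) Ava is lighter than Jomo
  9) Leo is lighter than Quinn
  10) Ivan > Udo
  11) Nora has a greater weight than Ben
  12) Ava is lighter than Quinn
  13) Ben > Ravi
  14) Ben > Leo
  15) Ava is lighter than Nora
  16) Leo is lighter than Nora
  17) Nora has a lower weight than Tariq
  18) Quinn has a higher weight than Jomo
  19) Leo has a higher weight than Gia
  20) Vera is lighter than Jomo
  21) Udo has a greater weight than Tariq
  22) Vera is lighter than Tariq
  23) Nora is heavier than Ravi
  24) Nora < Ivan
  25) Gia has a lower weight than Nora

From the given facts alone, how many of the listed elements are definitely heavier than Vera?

The elements the relations force above Vera are Jomo, Quinn, Tariq, Udo, Ivan — no chain reaches any other.
That is 5.

5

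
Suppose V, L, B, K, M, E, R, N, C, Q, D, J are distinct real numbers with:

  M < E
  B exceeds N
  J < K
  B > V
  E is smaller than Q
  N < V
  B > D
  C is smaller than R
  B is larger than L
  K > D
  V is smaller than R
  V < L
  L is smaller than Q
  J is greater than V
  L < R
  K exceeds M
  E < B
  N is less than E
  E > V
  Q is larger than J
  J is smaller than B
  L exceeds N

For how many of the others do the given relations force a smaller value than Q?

From Q the given relations immediately reach L, E, J.
From those, N, V, M — 6 in total.
No other element is forced below Q by the given relations, so the count is 6.

6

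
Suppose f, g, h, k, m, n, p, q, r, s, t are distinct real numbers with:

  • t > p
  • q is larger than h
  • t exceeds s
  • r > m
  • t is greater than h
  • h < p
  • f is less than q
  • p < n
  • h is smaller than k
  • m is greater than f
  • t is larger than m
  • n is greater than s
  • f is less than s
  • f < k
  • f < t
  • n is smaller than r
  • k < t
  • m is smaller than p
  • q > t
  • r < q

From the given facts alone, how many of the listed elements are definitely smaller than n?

Directly below n: s, p.
One step further: f, h, m (5 so far).
No other element is forced below n by the given relations, so the count is 5.

5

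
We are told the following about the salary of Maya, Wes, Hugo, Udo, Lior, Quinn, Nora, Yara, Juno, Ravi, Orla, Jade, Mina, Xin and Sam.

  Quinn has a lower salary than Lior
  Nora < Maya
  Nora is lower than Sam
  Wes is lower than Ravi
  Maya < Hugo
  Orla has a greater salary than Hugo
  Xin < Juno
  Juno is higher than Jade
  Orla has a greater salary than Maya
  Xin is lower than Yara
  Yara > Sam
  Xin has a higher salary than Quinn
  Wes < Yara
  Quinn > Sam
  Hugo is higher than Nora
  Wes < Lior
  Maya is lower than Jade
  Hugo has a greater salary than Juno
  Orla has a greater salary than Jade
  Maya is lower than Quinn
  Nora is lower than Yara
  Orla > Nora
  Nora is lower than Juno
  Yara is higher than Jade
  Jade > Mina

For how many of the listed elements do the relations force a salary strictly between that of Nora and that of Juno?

Chaining upward from Nora reaches: Maya, Sam, Jade, Quinn, Xin, Lior, Hugo, Orla, Yara.
Chaining downward from Juno reaches: Mina, Maya, Sam, Jade, Quinn, Xin.
Strictly between Nora and Juno are those in both lists: Maya, Sam, Jade, Quinn, Xin — 5 elements.

5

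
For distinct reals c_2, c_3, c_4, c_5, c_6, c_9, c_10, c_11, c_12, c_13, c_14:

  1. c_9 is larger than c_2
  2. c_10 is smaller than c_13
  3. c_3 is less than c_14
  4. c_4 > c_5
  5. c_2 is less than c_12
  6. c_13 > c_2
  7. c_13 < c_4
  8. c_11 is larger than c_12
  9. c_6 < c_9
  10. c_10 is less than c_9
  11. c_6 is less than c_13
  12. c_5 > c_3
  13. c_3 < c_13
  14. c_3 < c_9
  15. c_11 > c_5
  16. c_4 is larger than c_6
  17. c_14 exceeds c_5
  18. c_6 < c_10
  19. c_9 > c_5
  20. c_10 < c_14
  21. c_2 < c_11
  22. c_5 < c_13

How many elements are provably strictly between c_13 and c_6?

Chaining upward from c_6 reaches: c_10, c_9, c_4, c_14.
Chaining downward from c_13 reaches: c_2, c_3, c_5, c_10.
Strictly between c_6 and c_13 are those in both lists: c_10 — 1 element.

1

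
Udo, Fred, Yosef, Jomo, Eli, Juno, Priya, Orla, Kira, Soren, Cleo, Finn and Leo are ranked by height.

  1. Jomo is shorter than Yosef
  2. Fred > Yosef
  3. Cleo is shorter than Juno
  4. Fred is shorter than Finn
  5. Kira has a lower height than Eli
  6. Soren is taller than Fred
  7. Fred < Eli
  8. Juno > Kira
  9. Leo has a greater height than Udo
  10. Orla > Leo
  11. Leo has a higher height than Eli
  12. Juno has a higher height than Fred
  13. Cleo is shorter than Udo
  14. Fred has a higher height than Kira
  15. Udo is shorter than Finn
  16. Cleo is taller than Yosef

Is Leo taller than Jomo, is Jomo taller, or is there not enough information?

Leo

Jomo < Yosef and Yosef < Cleo give Jomo < Cleo.
With Cleo < Udo: Jomo < Yosef < Cleo < Udo.
With Udo < Leo: Jomo < Yosef < Cleo < Udo < Leo.
So Leo is taller.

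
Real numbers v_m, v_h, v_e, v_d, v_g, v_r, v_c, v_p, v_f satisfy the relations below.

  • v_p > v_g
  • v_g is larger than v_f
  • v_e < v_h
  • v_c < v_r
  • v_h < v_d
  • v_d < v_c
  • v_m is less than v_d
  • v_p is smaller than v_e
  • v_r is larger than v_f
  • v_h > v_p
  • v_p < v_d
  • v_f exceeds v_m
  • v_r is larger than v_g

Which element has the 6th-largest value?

v_p

Chaining the given pairs: v_m < v_f < v_g < v_p < v_e < v_h < v_d < v_c < v_r.
The 6th largest is v_p.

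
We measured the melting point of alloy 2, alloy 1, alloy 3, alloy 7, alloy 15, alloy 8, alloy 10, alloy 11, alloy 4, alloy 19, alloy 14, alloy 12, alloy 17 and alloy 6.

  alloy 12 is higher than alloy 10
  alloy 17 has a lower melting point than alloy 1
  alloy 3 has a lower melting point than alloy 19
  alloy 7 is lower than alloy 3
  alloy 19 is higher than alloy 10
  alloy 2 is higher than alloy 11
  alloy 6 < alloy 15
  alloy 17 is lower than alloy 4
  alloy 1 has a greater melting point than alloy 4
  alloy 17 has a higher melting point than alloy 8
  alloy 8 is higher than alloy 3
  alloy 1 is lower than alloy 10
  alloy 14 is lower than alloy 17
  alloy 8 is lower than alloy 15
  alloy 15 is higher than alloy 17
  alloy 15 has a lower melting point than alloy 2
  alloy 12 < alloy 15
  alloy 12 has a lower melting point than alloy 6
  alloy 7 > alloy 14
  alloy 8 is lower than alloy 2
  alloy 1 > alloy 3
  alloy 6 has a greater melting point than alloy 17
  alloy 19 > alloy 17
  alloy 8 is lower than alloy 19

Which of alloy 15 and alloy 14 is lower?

alloy 14 < alloy 7 and alloy 7 < alloy 3 give alloy 14 < alloy 3.
With alloy 3 < alloy 8: alloy 14 < alloy 7 < alloy 3 < alloy 8.
Then alloy 8 < alloy 17 extends the chain to alloy 17.
With alloy 17 < alloy 1: alloy 14 < alloy 7 < alloy 3 < alloy 8 < alloy 17 < alloy 1.
Then alloy 1 < alloy 10 extends the chain to alloy 10.
Then alloy 10 < alloy 12 extends the chain to alloy 12.
Then alloy 12 < alloy 6 extends the chain to alloy 6.
Then alloy 6 < alloy 15 extends the chain to alloy 15.
So alloy 14 < alloy 15; alloy 14 is the lower of the two.

alloy 14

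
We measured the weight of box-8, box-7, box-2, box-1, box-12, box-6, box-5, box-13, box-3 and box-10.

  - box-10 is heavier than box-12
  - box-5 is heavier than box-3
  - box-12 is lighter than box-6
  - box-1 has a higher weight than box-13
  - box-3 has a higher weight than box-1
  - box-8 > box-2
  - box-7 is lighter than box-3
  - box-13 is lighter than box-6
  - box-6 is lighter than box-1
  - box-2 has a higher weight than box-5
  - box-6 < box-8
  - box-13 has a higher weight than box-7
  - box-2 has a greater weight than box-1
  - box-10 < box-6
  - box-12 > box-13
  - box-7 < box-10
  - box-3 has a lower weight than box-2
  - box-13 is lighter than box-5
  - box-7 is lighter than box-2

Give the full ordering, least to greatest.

Each adjacent pair is fixed by a given relation: box-7 < box-13; box-13 < box-12; box-12 < box-10; box-10 < box-6; box-6 < box-1; box-1 < box-3; box-3 < box-5; box-5 < box-2; box-2 < box-8. Chaining them end to end gives the full order.

box-7 < box-13 < box-12 < box-10 < box-6 < box-1 < box-3 < box-5 < box-2 < box-8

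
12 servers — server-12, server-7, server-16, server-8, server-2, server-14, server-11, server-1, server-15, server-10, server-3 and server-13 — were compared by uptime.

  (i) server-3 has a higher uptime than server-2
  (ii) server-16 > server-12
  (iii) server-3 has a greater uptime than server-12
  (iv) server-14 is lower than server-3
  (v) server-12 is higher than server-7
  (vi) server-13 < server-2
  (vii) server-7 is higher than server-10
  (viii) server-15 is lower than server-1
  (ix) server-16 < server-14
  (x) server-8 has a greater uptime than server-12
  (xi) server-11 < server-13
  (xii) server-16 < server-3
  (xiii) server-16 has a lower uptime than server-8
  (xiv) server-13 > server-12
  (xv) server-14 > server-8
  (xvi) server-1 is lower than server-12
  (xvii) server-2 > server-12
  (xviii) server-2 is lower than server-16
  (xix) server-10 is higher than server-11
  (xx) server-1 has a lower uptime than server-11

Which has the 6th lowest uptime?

server-12

Chaining the given pairs: server-15 < server-1 < server-11 < server-10 < server-7 < server-12 < server-13 < server-2 < server-16 < server-8 < server-14 < server-3.
Counting 6 from the smallest end gives server-12.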